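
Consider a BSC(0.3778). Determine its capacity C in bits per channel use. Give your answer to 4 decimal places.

0.0435 bits

Binary symmetric channel: C = 1 − h₂(ε) where h₂ is the binary entropy function.
h₂(0.3778) = −0.3778·log₂0.3778 − 0.6222·log₂0.6222 = 0.9565.
C = 1 − 0.9565 = 0.0435 bits per channel use.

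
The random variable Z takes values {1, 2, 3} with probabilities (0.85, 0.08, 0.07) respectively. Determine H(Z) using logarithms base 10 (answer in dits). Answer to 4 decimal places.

H(Z) = −Σ p·log₁₀ p.
  −(0.85)·log₁₀(0.85) = 0.05999
  −(0.08)·log₁₀(0.08) = 0.08775
  −(0.07)·log₁₀(0.07) = 0.08084
Sum: 0.05999 + 0.08775 + 0.08084 = 0.2286 dits.

0.2286 dits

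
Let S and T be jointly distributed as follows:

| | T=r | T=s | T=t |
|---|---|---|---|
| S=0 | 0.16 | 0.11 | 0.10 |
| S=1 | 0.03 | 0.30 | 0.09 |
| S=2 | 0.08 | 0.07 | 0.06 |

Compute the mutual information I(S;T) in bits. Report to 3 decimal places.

Marginals: p(S) = (0.3700, 0.4200, 0.2100), p(T) = (0.2700, 0.4800, 0.2500).
I(S;T) = Σ p(x,y)·log₂[p(x,y)/(p(x)p(y))].
  (0,r): 0.16·log₂(1.6016) = 0.1087
  (0,s): 0.11·log₂(0.6194) = -0.0760
  (0,t): 0.10·log₂(1.0811) = 0.0112
  (1,r): 0.03·log₂(0.2646) = -0.0576
  (1,s): 0.30·log₂(1.4881) = 0.1720
  (1,t): 0.09·log₂(0.8571) = -0.0200
  (2,r): 0.08·log₂(1.4109) = 0.0397
  (2,s): 0.07·log₂(0.6944) = -0.0368
  (2,t): 0.06·log₂(1.1429) = 0.0116
Sum = 0.153 bits.

0.153 bits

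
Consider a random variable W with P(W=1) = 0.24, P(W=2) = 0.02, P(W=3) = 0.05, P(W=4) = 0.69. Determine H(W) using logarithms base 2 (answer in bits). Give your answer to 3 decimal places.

1.192 bits

H(W) = −Σ p·log₂ p.
  −(0.24)·log₂(0.24) = 0.4941
  −(0.02)·log₂(0.02) = 0.1129
  −(0.05)·log₂(0.05) = 0.2161
  −(0.69)·log₂(0.69) = 0.3694
Sum: 0.4941 + 0.1129 + 0.2161 + 0.3694 = 1.192 bits.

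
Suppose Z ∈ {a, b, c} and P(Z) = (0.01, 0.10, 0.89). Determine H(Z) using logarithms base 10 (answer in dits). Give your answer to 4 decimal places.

H(Z) = −Σ p·log₁₀ p.
  −(0.01)·log₁₀(0.01) = 0.02000
  −(0.10)·log₁₀(0.10) = 0.10000
  −(0.89)·log₁₀(0.89) = 0.04504
Sum: 0.02000 + 0.10000 + 0.04504 = 0.1650 dits.

0.1650 dits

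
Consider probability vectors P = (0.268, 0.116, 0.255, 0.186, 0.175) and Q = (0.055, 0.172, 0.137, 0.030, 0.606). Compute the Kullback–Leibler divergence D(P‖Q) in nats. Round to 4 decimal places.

D(P‖Q) = Σ p·ln(p/q).
  0.268·ln(0.268/0.055) = 0.42442
  0.116·ln(0.116/0.172) = -0.04569
  0.255·ln(0.255/0.137) = 0.15843
  0.186·ln(0.186/0.030) = 0.33937
  0.175·ln(0.175/0.606) = -0.21737
D(P‖Q) = 0.6592 nats.

0.6592 nats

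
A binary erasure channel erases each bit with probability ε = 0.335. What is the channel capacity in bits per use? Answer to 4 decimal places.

0.6650 bits

Binary erasure channel: capacity C = 1 − ε.
C = 1 − 0.335 = 0.6650 bits per channel use.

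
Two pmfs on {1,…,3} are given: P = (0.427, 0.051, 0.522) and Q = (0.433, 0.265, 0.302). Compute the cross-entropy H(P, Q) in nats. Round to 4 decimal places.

1.0501 nats

H(P,Q) = −Σ p·ln q.
  −0.427·ln(0.433) = 0.35741
  −0.051·ln(0.265) = 0.06773
  −0.522·ln(0.302) = 0.62501
H(P,Q) = 1.0501 nats.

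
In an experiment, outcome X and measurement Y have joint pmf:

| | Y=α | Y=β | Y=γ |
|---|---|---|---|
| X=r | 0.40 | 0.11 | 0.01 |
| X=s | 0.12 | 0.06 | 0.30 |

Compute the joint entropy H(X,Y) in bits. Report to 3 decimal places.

H(X,Y) = −Σ p(x,y)·log₂ p(x,y) over all 6 cells.
  cell (r,α): −0.40·log₂0.40 = 0.5288
  cell (r,β): −0.11·log₂0.11 = 0.3503
  cell (r,γ): −0.01·log₂0.01 = 0.0664
  cell (s,α): −0.12·log₂0.12 = 0.3671
  cell (s,β): −0.06·log₂0.06 = 0.2435
  cell (s,γ): −0.30·log₂0.30 = 0.5211
Sum = 2.077 bits.

2.077 bits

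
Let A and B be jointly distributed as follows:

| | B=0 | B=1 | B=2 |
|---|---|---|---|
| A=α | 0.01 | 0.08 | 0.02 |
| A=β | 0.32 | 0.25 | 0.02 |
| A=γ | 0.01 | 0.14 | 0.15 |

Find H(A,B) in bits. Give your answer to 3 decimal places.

H(A,B) = −Σ p(x,y)·log₂ p(x,y) over all 9 cells.
  cell (α,0): −0.01·log₂0.01 = 0.0664
  cell (α,1): −0.08·log₂0.08 = 0.2915
  cell (α,2): −0.02·log₂0.02 = 0.1129
  cell (β,0): −0.32·log₂0.32 = 0.5260
  cell (β,1): −0.25·log₂0.25 = 0.5000
  cell (β,2): −0.02·log₂0.02 = 0.1129
  cell (γ,0): −0.01·log₂0.01 = 0.0664
  cell (γ,1): −0.14·log₂0.14 = 0.3971
  cell (γ,2): −0.15·log₂0.15 = 0.4105
Sum = 2.484 bits.

2.484 bits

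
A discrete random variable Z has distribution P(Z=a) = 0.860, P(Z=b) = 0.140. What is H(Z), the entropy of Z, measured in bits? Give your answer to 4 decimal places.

0.5842 bits

H(Z) = −Σ p·log₂ p.
  −(0.860)·log₂(0.860) = 0.18713
  −(0.140)·log₂(0.140) = 0.39711
Sum: 0.18713 + 0.39711 = 0.5842 bits.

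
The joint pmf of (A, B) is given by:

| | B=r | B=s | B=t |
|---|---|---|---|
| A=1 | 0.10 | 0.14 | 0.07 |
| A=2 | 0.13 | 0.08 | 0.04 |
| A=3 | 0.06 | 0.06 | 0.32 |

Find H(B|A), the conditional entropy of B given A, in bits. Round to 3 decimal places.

Chain rule: H(B|A) = H(A,B) − H(A).
Marginals: p(A) = (0.3100, 0.2500, 0.4400), p(B) = (0.2900, 0.2800, 0.4300).
H(A,B) = 2.8709 bits; H(A) = 1.5449 bits.
H(B|A) = 2.8709 − 1.5449 = 1.326 bits.

1.326 bits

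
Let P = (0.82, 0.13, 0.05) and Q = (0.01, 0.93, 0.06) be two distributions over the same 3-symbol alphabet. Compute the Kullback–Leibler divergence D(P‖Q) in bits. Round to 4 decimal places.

D(P‖Q) = Σ p·log₂(p/q).
  0.82·log₂(0.82/0.01) = 5.21319
  0.13·log₂(0.13/0.93) = -0.36903
  0.05·log₂(0.05/0.06) = -0.01315
D(P‖Q) = 4.8310 bits.

4.8310 bits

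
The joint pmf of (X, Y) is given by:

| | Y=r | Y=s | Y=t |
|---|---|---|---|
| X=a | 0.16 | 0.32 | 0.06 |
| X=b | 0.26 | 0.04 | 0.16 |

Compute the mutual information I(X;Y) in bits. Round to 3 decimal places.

Marginals: p(X) = (0.5400, 0.4600), p(Y) = (0.4200, 0.3600, 0.2200).
I(X;Y) = Σ p(x,y)·log₂[p(x,y)/(p(x)p(y))].
  (a,r): 0.16·log₂(0.7055) = -0.0805
  (a,s): 0.32·log₂(1.6461) = 0.2301
  (a,t): 0.06·log₂(0.5051) = -0.0591
  (b,r): 0.26·log₂(1.3458) = 0.1114
  (b,s): 0.04·log₂(0.2415) = -0.0820
  (b,t): 0.16·log₂(1.5810) = 0.1057
Sum = 0.226 bits.

0.226 bits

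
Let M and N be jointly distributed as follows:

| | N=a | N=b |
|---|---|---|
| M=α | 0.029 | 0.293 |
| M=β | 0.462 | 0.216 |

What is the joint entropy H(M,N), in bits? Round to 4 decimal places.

1.6593 bits

H(M,N) = −Σ p(x,y)·log₂ p(x,y) over all 4 cells.
  cell (α,a): −0.029·log₂0.029 = 0.14813
  cell (α,b): −0.293·log₂0.293 = 0.51891
  cell (β,a): −0.462·log₂0.462 = 0.51468
  cell (β,b): −0.216·log₂0.216 = 0.47755
Sum = 1.6593 bits.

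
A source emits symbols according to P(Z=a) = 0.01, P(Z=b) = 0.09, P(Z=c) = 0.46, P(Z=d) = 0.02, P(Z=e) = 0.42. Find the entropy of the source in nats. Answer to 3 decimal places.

H(Z) = −Σ p·ln p.
  −(0.01)·ln(0.01) = 0.0461
  −(0.09)·ln(0.09) = 0.2167
  −(0.46)·ln(0.46) = 0.3572
  −(0.02)·ln(0.02) = 0.0782
  −(0.42)·ln(0.42) = 0.3644
Sum: 0.0461 + 0.2167 + 0.3572 + 0.0782 + 0.3644 = 1.063 nats.

1.063 nats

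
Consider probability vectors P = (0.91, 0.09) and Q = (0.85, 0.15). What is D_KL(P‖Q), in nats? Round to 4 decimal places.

0.0161 nats

D(P‖Q) = Σ p·ln(p/q).
  0.91·ln(0.91/0.85) = 0.06207
  0.09·ln(0.09/0.15) = -0.04597
D(P‖Q) = 0.0161 nats.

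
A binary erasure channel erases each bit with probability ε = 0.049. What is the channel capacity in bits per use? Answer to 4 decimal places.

Binary erasure channel: capacity C = 1 − ε.
C = 1 − 0.049 = 0.9510 bits per channel use.

0.9510 bits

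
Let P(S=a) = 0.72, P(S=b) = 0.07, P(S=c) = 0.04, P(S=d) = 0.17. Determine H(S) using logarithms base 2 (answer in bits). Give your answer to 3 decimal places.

1.230 bits

H(S) = −Σ p·log₂ p.
  −(0.72)·log₂(0.72) = 0.3412
  −(0.07)·log₂(0.07) = 0.2686
  −(0.04)·log₂(0.04) = 0.1858
  −(0.17)·log₂(0.17) = 0.4346
Sum: 0.3412 + 0.2686 + 0.1858 + 0.4346 = 1.230 bits.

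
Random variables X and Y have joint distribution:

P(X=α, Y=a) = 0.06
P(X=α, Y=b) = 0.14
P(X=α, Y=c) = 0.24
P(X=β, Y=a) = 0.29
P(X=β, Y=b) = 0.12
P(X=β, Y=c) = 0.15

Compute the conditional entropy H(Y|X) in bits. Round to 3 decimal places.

1.441 bits

Marginals: p(X) = (0.4400, 0.5600), p(Y) = (0.3500, 0.2600, 0.3900).
H(Y|X) = Σ p(X) · H(Y|X=·).
  X=α: p=0.4400, H(Y|X=α) = 1.3946
  X=β: p=0.5600, H(Y|X=β) = 1.4769
Weighted sum = 1.441 bits.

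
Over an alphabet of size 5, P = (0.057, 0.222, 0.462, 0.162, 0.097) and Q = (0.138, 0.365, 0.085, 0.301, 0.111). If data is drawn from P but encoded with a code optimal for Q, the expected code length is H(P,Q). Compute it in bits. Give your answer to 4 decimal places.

2.7169 bits

H(P,Q) = −Σ p·log₂ q.
  −0.057·log₂(0.138) = 0.16286
  −0.222·log₂(0.365) = 0.32280
  −0.462·log₂(0.085) = 1.64305
  −0.162·log₂(0.301) = 0.28061
  −0.097·log₂(0.111) = 0.30762
H(P,Q) = 2.7169 bits.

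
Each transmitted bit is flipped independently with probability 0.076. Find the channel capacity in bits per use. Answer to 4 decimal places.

Binary symmetric channel: C = 1 − h₂(ε) where h₂ is the binary entropy function.
h₂(0.076) = −0.076·log₂0.076 − 0.924·log₂0.924 = 0.3879.
C = 1 − 0.3879 = 0.6121 bits per channel use.

0.6121 bits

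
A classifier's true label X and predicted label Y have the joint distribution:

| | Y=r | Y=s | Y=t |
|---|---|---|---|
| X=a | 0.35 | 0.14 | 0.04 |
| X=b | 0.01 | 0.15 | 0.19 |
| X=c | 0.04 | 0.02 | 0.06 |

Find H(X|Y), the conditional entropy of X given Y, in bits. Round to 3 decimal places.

Marginals: p(X) = (0.5300, 0.3500, 0.1200), p(Y) = (0.4000, 0.3100, 0.2900).
H(X|Y) = Σ p(Y) · H(X|Y=·).
  Y=r: p=0.4000, H(X|Y=r) = 0.6338
  Y=s: p=0.3100, H(X|Y=s) = 1.2798
  Y=t: p=0.2900, H(X|Y=t) = 1.2642
Weighted sum = 1.017 bits.

1.017 bits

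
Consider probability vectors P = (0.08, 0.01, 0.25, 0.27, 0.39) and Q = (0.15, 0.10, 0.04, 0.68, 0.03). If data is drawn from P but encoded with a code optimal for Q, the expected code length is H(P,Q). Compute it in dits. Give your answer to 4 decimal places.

H(P,Q) = −Σ p·log₁₀ q.
  −0.08·log₁₀(0.15) = 0.06591
  −0.01·log₁₀(0.10) = 0.01000
  −0.25·log₁₀(0.04) = 0.34949
  −0.27·log₁₀(0.68) = 0.04522
  −0.39·log₁₀(0.03) = 0.59392
H(P,Q) = 1.0645 dits.

1.0645 dits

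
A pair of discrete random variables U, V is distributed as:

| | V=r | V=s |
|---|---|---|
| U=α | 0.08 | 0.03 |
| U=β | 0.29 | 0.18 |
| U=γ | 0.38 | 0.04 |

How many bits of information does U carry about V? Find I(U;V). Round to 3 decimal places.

Marginals: p(U) = (0.1100, 0.4700, 0.4200), p(V) = (0.7500, 0.2500).
I(U;V) = H(U) + H(V) − H(U,V).
H(U) = 1.3879, H(V) = 0.8113, H(U,V) = 2.1227.
I(U;V) = 1.3879 + 0.8113 − 2.1227 = 0.076 bits.

0.076 bits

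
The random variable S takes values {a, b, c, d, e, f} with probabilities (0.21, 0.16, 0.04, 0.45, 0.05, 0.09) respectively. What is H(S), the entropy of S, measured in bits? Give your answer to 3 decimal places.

H(S) = −Σ p·log₂ p.
  −(0.21)·log₂(0.21) = 0.4728
  −(0.16)·log₂(0.16) = 0.4230
  −(0.04)·log₂(0.04) = 0.1858
  −(0.45)·log₂(0.45) = 0.5184
  −(0.05)·log₂(0.05) = 0.2161
  −(0.09)·log₂(0.09) = 0.3127
Sum: 0.4728 + 0.4230 + 0.1858 + 0.5184 + 0.2161 + 0.3127 = 2.129 bits.

2.129 bits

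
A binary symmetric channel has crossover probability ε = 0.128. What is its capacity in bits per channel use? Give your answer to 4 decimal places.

Binary symmetric channel: C = 1 − h₂(ε) where h₂ is the binary entropy function.
h₂(0.128) = −0.128·log₂0.128 − 0.872·log₂0.872 = 0.5519.
C = 1 − 0.5519 = 0.4481 bits per channel use.

0.4481 bits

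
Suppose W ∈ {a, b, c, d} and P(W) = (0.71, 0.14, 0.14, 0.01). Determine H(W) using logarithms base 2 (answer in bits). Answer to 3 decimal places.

1.211 bits

H(W) = −Σ p·log₂ p.
  −(0.71)·log₂(0.71) = 0.3508
  −(0.14)·log₂(0.14) = 0.3971
  −(0.14)·log₂(0.14) = 0.3971
  −(0.01)·log₂(0.01) = 0.0664
Sum: 0.3508 + 0.3971 + 0.3971 + 0.0664 = 1.211 bits.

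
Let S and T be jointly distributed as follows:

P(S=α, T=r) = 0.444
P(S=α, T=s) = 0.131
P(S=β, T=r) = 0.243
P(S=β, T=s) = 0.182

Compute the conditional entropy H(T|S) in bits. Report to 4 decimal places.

Marginals: p(S) = (0.5750, 0.4250), p(T) = (0.6870, 0.3130).
H(T|S) = Σ p(S) · H(T|S=·).
  S=α: p=0.5750, H(T|S=α) = 0.7742
  S=β: p=0.4250, H(T|S=β) = 0.9851
Weighted sum = 0.8638 bits.

0.8638 bits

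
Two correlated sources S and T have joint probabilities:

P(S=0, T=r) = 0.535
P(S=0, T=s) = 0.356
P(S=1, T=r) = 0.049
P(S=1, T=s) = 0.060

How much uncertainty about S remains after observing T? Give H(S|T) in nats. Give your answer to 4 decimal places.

0.3399 nats

Chain rule: H(S|T) = H(S,T) − H(T).
Marginals: p(S) = (0.8910, 0.1090), p(T) = (0.5840, 0.4160).
H(S,T) = 1.0189 nats; H(T) = 0.6790 nats.
H(S|T) = 1.0189 − 0.6790 = 0.3399 nats.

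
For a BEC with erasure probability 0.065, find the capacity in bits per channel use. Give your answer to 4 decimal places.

Binary erasure channel: capacity C = 1 − ε.
C = 1 − 0.065 = 0.9350 bits per channel use.

0.9350 bits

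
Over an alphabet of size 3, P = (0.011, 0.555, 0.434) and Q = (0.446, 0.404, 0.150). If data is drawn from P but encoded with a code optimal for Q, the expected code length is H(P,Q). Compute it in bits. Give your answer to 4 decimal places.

H(P,Q) = −Σ p·log₂ q.
  −0.011·log₂(0.446) = 0.01281
  −0.555·log₂(0.404) = 0.72570
  −0.434·log₂(0.150) = 1.18784
H(P,Q) = 1.9264 bits.

1.9264 bits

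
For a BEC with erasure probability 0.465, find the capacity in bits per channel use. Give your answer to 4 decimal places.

Binary erasure channel: capacity C = 1 − ε.
C = 1 − 0.465 = 0.5350 bits per channel use.

0.5350 bits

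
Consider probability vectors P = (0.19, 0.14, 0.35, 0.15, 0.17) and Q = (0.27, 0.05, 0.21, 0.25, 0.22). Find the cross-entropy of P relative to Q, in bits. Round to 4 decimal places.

H(P,Q) = −Σ p·log₂ q.
  −0.19·log₂(0.27) = 0.35890
  −0.14·log₂(0.05) = 0.60507
  −0.35·log₂(0.21) = 0.78804
  −0.15·log₂(0.25) = 0.30000
  −0.17·log₂(0.22) = 0.37135
H(P,Q) = 2.4234 bits.

2.4234 bits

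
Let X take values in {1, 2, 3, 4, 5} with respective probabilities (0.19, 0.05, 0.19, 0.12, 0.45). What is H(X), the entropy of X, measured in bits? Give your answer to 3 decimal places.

2.012 bits

H(X) = −Σ p·log₂ p.
  −(0.19)·log₂(0.19) = 0.4552
  −(0.05)·log₂(0.05) = 0.2161
  −(0.19)·log₂(0.19) = 0.4552
  −(0.12)·log₂(0.12) = 0.3671
  −(0.45)·log₂(0.45) = 0.5184
Sum: 0.4552 + 0.2161 + 0.4552 + 0.3671 + 0.5184 = 2.012 bits.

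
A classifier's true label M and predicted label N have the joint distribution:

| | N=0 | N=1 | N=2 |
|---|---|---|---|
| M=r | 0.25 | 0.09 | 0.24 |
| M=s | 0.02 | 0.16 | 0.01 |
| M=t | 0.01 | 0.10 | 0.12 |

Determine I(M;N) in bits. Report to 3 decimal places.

0.299 bits

Marginals: p(M) = (0.5800, 0.1900, 0.2300), p(N) = (0.2800, 0.3500, 0.3700).
I(M;N) = H(M) + H(N) − H(M,N).
H(M) = 1.3987, H(N) = 1.5751, H(M,N) = 2.6748.
I(M;N) = 1.3987 + 1.5751 − 2.6748 = 0.299 bits.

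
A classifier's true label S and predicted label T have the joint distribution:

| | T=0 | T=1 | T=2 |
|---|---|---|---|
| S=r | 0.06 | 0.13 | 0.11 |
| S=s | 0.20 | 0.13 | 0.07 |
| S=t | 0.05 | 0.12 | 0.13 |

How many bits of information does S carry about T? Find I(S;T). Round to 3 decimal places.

Marginals: p(S) = (0.3000, 0.4000, 0.3000), p(T) = (0.3100, 0.3800, 0.3100).
I(S;T) = H(S) + H(T) − H(S,T).
H(S) = 1.5710, H(T) = 1.5780, H(S,T) = 3.0579.
I(S;T) = 1.5710 + 1.5780 − 3.0579 = 0.091 bits.

0.091 bits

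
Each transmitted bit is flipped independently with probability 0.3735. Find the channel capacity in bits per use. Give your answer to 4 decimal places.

0.0467 bits

Binary symmetric channel: C = 1 − h₂(ε) where h₂ is the binary entropy function.
h₂(0.3735) = −0.3735·log₂0.3735 − 0.6265·log₂0.6265 = 0.9533.
C = 1 − 0.9533 = 0.0467 bits per channel use.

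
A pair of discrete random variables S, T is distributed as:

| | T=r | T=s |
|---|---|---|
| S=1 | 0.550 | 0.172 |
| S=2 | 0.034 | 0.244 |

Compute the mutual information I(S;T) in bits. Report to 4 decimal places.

0.2587 bits

Marginals: p(S) = (0.7220, 0.2780), p(T) = (0.5840, 0.4160).
I(S;T) = Σ p(x,y)·log₂[p(x,y)/(p(x)p(y))].
  (1,r): 0.550·log₂(1.3044) = 0.21087
  (1,s): 0.172·log₂(0.5727) = -0.13833
  (2,r): 0.034·log₂(0.2094) = -0.07669
  (2,s): 0.244·log₂(2.1099) = 0.26282
Sum = 0.2587 bits.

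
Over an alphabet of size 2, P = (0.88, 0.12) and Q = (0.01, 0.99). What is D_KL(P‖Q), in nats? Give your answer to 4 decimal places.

3.6868 nats

D(P‖Q) = Σ p·ln(p/q).
  0.88·ln(0.88/0.01) = 3.94006
  0.12·ln(0.12/0.99) = -0.25323
D(P‖Q) = 3.6868 nats.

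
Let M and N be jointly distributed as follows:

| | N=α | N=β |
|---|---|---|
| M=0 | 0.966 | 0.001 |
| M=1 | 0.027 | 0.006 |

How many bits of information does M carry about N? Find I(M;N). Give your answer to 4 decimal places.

Marginals: p(M) = (0.9670, 0.0330), p(N) = (0.9930, 0.0070).
I(M;N) = H(M) + H(N) − H(M,N).
H(M) = 0.2092, H(N) = 0.0602, H(M,N) = 0.2432.
I(M;N) = 0.2092 + 0.0602 − 0.2432 = 0.0262 bits.

0.0262 bits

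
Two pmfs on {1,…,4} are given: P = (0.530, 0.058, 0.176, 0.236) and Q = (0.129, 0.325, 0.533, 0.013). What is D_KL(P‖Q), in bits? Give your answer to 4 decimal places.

1.6419 bits

D(P‖Q) = Σ p·log₂(p/q).
  0.530·log₂(0.530/0.129) = 1.08047
  0.058·log₂(0.058/0.325) = -0.14421
  0.176·log₂(0.176/0.533) = -0.28135
  0.236·log₂(0.236/0.013) = 0.98700
D(P‖Q) = 1.6419 bits.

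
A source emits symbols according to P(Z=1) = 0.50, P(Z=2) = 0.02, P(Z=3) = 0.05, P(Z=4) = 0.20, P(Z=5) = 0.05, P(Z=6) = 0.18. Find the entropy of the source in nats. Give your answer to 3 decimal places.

1.355 nats

H(Z) = −Σ p·ln p.
  −(0.50)·ln(0.50) = 0.3466
  −(0.02)·ln(0.02) = 0.0782
  −(0.05)·ln(0.05) = 0.1498
  −(0.20)·ln(0.20) = 0.3219
  −(0.05)·ln(0.05) = 0.1498
  −(0.18)·ln(0.18) = 0.3087
Sum: 0.3466 + 0.0782 + 0.1498 + 0.3219 + 0.1498 + 0.3087 = 1.355 nats.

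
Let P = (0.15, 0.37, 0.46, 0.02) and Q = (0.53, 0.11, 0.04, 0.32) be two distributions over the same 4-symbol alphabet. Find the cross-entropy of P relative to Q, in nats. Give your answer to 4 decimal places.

H(P,Q) = −Σ p·ln q.
  −0.15·ln(0.53) = 0.09523
  −0.37·ln(0.11) = 0.81669
  −0.46·ln(0.04) = 1.48068
  −0.02·ln(0.32) = 0.02279
H(P,Q) = 2.4154 nats.

2.4154 nats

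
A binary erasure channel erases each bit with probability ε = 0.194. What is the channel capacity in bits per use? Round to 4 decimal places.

Binary erasure channel: capacity C = 1 − ε.
C = 1 − 0.194 = 0.8060 bits per channel use.

0.8060 bits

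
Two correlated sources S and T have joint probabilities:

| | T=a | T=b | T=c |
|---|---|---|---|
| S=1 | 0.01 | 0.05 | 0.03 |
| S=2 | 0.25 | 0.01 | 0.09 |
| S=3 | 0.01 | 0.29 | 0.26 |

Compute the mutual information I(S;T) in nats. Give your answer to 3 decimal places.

0.332 nats

Marginals: p(S) = (0.0900, 0.3500, 0.5600), p(T) = (0.2700, 0.3500, 0.3800).
I(S;T) = Σ p(x,y)·ln[p(x,y)/(p(x)p(y))].
  (1,a): 0.01·ln(0.4115) = -0.0089
  (1,b): 0.05·ln(1.5873) = 0.0231
  (1,c): 0.03·ln(0.8772) = -0.0039
  (2,a): 0.25·ln(2.6455) = 0.2432
  (2,b): 0.01·ln(0.0816) = -0.0251
  (2,c): 0.09·ln(0.6767) = -0.0351
  (3,a): 0.01·ln(0.0661) = -0.0272
  (3,b): 0.29·ln(1.4796) = 0.1136
  (3,c): 0.26·ln(1.2218) = 0.0521
Sum = 0.332 nats.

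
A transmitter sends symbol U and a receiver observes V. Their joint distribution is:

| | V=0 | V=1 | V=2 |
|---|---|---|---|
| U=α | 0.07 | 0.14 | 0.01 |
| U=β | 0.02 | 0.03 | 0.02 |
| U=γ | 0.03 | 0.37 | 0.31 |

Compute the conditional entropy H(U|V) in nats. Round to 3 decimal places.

Chain rule: H(U|V) = H(U,V) − H(V).
Marginals: p(U) = (0.2200, 0.0700, 0.7100), p(V) = (0.1200, 0.5400, 0.3400).
H(U,V) = 1.6053 nats; H(V) = 0.9540 nats.
H(U|V) = 1.6053 − 0.9540 = 0.651 nats.

0.651 nats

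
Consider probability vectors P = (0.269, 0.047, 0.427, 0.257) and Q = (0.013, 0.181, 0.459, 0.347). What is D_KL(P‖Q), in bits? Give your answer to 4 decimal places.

D(P‖Q) = Σ p·log₂(p/q).
  0.269·log₂(0.269/0.013) = 1.17581
  0.047·log₂(0.047/0.181) = -0.09143
  0.427·log₂(0.427/0.459) = -0.04452
  0.257·log₂(0.257/0.347) = -0.11132
D(P‖Q) = 0.9285 bits.

0.9285 bits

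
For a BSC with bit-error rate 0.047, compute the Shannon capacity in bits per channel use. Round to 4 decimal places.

Binary symmetric channel: C = 1 − h₂(ε) where h₂ is the binary entropy function.
h₂(0.047) = −0.047·log₂0.047 − 0.953·log₂0.953 = 0.2735.
C = 1 − 0.2735 = 0.7265 bits per channel use.

0.7265 bits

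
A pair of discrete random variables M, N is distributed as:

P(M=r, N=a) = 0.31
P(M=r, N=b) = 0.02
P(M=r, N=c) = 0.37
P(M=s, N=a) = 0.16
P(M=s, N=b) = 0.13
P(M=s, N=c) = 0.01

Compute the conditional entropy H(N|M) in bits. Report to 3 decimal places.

1.158 bits

Chain rule: H(N|M) = H(M,N) − H(M).
Marginals: p(M) = (0.7000, 0.3000), p(N) = (0.4700, 0.1500, 0.3800).
H(M,N) = 2.0395 bits; H(M) = 0.8813 bits.
H(N|M) = 2.0395 − 0.8813 = 1.158 bits.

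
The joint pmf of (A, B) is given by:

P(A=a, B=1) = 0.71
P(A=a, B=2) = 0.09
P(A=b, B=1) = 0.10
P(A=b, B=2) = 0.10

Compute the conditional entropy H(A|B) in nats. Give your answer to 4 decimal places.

0.4342 nats

Marginals: p(A) = (0.8000, 0.2000), p(B) = (0.8100, 0.1900).
H(A|B) = Σ p(B) · H(A|B=·).
  B=1: p=0.8100, H(A|B=1) = 0.3738
  B=2: p=0.1900, H(A|B=2) = 0.6918
Weighted sum = 0.4342 nats.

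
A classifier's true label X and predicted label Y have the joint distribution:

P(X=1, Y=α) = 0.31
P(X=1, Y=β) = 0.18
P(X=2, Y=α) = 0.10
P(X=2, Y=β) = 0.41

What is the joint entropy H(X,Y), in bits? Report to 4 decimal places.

1.8287 bits

H(X,Y) = −Σ p(x,y)·log₂ p(x,y) over all 4 cells.
  cell (1,α): −0.31·log₂0.31 = 0.52379
  cell (1,β): −0.18·log₂0.18 = 0.44531
  cell (2,α): −0.10·log₂0.10 = 0.33219
  cell (2,β): −0.41·log₂0.41 = 0.52738
Sum = 1.8287 bits.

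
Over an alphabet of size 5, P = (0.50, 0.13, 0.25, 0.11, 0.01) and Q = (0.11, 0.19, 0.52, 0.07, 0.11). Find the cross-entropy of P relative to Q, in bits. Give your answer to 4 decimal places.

2.5934 bits

H(P,Q) = −Σ p·log₂ q.
  −0.50·log₂(0.11) = 1.59221
  −0.13·log₂(0.19) = 0.31147
  −0.25·log₂(0.52) = 0.23585
  −0.11·log₂(0.07) = 0.42202
  −0.01·log₂(0.11) = 0.03184
H(P,Q) = 2.5934 bits.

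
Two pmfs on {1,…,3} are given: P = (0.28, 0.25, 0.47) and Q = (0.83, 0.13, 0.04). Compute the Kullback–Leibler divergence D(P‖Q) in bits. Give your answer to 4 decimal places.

1.4676 bits

D(P‖Q) = Σ p·log₂(p/q).
  0.28·log₂(0.28/0.83) = -0.43895
  0.25·log₂(0.25/0.13) = 0.23585
  0.47·log₂(0.47/0.04) = 1.67066
D(P‖Q) = 1.4676 bits.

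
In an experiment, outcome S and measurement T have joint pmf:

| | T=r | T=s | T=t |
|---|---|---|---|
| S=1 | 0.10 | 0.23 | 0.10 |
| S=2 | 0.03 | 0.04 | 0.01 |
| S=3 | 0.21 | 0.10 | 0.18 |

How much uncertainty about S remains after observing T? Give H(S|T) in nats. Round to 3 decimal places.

Marginals: p(S) = (0.4300, 0.0800, 0.4900), p(T) = (0.3400, 0.3700, 0.2900).
H(S|T) = Σ p(T) · H(S|T=·).
  T=r: p=0.3400, H(S|T=r) = 0.8718
  T=s: p=0.3700, H(S|T=s) = 0.8896
  T=t: p=0.2900, H(S|T=t) = 0.7793
Weighted sum = 0.852 nats.

0.852 nats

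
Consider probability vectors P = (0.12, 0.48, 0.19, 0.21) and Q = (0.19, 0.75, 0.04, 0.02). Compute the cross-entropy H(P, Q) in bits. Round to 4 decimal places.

2.5543 bits

H(P,Q) = −Σ p·log₂ q.
  −0.12·log₂(0.19) = 0.28751
  −0.48·log₂(0.75) = 0.19922
  −0.19·log₂(0.04) = 0.88233
  −0.21·log₂(0.02) = 1.18521
H(P,Q) = 2.5543 bits.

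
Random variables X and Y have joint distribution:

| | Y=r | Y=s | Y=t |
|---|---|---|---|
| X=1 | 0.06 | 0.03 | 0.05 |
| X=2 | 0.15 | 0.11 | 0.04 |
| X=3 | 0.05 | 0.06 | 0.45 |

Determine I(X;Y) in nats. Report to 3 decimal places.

Marginals: p(X) = (0.1400, 0.3000, 0.5600), p(Y) = (0.2600, 0.2000, 0.5400).
I(X;Y) = Σ p(x,y)·ln[p(x,y)/(p(x)p(y))].
  (1,r): 0.06·ln(1.6484) = 0.0300
  (1,s): 0.03·ln(1.0714) = 0.0021
  (1,t): 0.05·ln(0.6614) = -0.0207
  (2,r): 0.15·ln(1.9231) = 0.0981
  (2,s): 0.11·ln(1.8333) = 0.0667
  (2,t): 0.04·ln(0.2469) = -0.0559
  (3,r): 0.05·ln(0.3434) = -0.0534
  (3,s): 0.06·ln(0.5357) = -0.0374
  (3,t): 0.45·ln(1.4881) = 0.1789
Sum = 0.208 nats.

0.208 nats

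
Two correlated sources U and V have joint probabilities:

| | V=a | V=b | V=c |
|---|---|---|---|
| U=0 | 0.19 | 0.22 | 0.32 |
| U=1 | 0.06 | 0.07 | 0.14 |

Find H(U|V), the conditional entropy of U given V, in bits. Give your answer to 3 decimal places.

0.838 bits

Marginals: p(U) = (0.7300, 0.2700), p(V) = (0.2500, 0.2900, 0.4600).
H(U|V) = Σ p(V) · H(U|V=·).
  V=a: p=0.2500, H(U|V=a) = 0.7950
  V=b: p=0.2900, H(U|V=b) = 0.7973
  V=c: p=0.4600, H(U|V=c) = 0.8865
Weighted sum = 0.838 bits.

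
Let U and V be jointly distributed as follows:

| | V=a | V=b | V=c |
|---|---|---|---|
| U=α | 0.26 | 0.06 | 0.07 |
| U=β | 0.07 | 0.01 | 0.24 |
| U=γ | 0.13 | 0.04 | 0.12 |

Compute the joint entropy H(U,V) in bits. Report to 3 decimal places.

2.782 bits

H(U,V) = −Σ p(x,y)·log₂ p(x,y) over all 9 cells.
  cell (α,a): −0.26·log₂0.26 = 0.5053
  cell (α,b): −0.06·log₂0.06 = 0.2435
  cell (α,c): −0.07·log₂0.07 = 0.2686
  cell (β,a): −0.07·log₂0.07 = 0.2686
  cell (β,b): −0.01·log₂0.01 = 0.0664
  cell (β,c): −0.24·log₂0.24 = 0.4941
  cell (γ,a): −0.13·log₂0.13 = 0.3826
  cell (γ,b): −0.04·log₂0.04 = 0.1858
  cell (γ,c): −0.12·log₂0.12 = 0.3671
Sum = 2.782 bits.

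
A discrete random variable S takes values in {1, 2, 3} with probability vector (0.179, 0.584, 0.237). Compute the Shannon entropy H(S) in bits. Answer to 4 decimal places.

H(S) = −Σ p·log₂ p.
  −(0.179)·log₂(0.179) = 0.44427
  −(0.584)·log₂(0.584) = 0.45316
  −(0.237)·log₂(0.237) = 0.49226
Sum: 0.44427 + 0.45316 + 0.49226 = 1.3897 bits.

1.3897 bits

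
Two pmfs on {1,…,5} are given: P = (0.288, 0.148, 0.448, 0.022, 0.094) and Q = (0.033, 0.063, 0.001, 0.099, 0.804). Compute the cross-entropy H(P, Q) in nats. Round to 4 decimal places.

4.5577 nats

H(P,Q) = −Σ p·ln q.
  −0.288·ln(0.033) = 0.98244
  −0.148·ln(0.063) = 0.40916
  −0.448·ln(0.001) = 3.09467
  −0.022·ln(0.099) = 0.05088
  −0.094·ln(0.804) = 0.02051
H(P,Q) = 4.5577 nats.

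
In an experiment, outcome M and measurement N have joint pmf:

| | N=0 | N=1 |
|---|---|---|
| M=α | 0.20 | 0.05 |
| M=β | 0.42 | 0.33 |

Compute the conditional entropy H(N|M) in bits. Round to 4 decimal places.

Marginals: p(M) = (0.2500, 0.7500), p(N) = (0.6200, 0.3800).
H(N|M) = Σ p(M) · H(N|M=·).
  M=α: p=0.2500, H(N|M=α) = 0.7219
  M=β: p=0.7500, H(N|M=β) = 0.9896
Weighted sum = 0.9227 bits.

0.9227 bits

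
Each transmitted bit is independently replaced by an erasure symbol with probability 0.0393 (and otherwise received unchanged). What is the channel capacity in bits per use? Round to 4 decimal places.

Binary erasure channel: capacity C = 1 − ε.
C = 1 − 0.0393 = 0.9607 bits per channel use.

0.9607 bits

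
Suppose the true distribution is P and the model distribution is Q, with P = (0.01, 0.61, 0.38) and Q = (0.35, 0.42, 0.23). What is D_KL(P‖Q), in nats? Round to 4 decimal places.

0.3829 nats

D(P‖Q) = Σ p·ln(p/q).
  0.01·ln(0.01/0.35) = -0.03555
  0.61·ln(0.61/0.42) = 0.22765
  0.38·ln(0.38/0.23) = 0.19079
D(P‖Q) = 0.3829 nats.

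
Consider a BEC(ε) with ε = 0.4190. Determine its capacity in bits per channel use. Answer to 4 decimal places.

0.5810 bits

Binary erasure channel: capacity C = 1 − ε.
C = 1 − 0.4190 = 0.5810 bits per channel use.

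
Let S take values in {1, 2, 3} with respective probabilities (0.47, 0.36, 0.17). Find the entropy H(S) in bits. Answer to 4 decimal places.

H(S) = −Σ p·log₂ p.
  −(0.47)·log₂(0.47) = 0.51196
  −(0.36)·log₂(0.36) = 0.53062
  −(0.17)·log₂(0.17) = 0.43459
Sum: 0.51196 + 0.53062 + 0.43459 = 1.4772 bits.

1.4772 bits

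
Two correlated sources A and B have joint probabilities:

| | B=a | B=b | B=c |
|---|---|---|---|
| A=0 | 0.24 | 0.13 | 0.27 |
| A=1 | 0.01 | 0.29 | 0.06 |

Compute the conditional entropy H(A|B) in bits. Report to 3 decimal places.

0.661 bits

Chain rule: H(A|B) = H(A,B) − H(B).
Marginals: p(A) = (0.6400, 0.3600), p(B) = (0.2500, 0.4200, 0.3300).
H(A,B) = 2.2147 bits; H(B) = 1.5535 bits.
H(A|B) = 2.2147 − 1.5535 = 0.661 bits.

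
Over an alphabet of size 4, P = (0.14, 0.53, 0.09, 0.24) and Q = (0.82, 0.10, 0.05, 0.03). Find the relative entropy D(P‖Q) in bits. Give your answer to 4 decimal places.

D(P‖Q) = Σ p·log₂(p/q).
  0.14·log₂(0.14/0.82) = -0.35703
  0.53·log₂(0.53/0.10) = 1.27518
  0.09·log₂(0.09/0.05) = 0.07632
  0.24·log₂(0.24/0.03) = 0.72000
D(P‖Q) = 1.7145 bits.

1.7145 bits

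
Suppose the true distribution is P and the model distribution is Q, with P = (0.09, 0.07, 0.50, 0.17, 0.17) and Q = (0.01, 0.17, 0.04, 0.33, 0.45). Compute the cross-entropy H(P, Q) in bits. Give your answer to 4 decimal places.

H(P,Q) = −Σ p·log₂ q.
  −0.09·log₂(0.01) = 0.59795
  −0.07·log₂(0.17) = 0.17895
  −0.50·log₂(0.04) = 2.32193
  −0.17·log₂(0.33) = 0.27191
  −0.17·log₂(0.45) = 0.19584
H(P,Q) = 3.5666 bits.

3.5666 bits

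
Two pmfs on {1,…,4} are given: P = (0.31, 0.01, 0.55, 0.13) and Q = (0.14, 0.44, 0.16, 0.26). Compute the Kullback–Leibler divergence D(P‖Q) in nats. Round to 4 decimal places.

D(P‖Q) = Σ p·ln(p/q).
  0.31·ln(0.31/0.14) = 0.24643
  0.01·ln(0.01/0.44) = -0.03784
  0.55·ln(0.55/0.16) = 0.67911
  0.13·ln(0.13/0.26) = -0.09011
D(P‖Q) = 0.7976 nats.

0.7976 nats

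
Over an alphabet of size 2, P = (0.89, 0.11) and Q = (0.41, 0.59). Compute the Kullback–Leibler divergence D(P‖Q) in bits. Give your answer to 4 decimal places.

0.7286 bits

D(P‖Q) = Σ p·log₂(p/q).
  0.89·log₂(0.89/0.41) = 0.99518
  0.11·log₂(0.11/0.59) = -0.26655
D(P‖Q) = 0.7286 bits.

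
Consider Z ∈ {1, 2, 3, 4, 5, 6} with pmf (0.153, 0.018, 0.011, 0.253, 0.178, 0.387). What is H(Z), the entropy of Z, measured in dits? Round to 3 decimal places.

0.622 dits

H(Z) = −Σ p·log₁₀ p.
  −(0.153)·log₁₀(0.153) = 0.1247
  −(0.018)·log₁₀(0.018) = 0.0314
  −(0.011)·log₁₀(0.011) = 0.0215
  −(0.253)·log₁₀(0.253) = 0.1510
  −(0.178)·log₁₀(0.178) = 0.1334
  −(0.387)·log₁₀(0.387) = 0.1596
Sum: 0.1247 + 0.0314 + 0.0215 + 0.1510 + 0.1334 + 0.1596 = 0.622 dits.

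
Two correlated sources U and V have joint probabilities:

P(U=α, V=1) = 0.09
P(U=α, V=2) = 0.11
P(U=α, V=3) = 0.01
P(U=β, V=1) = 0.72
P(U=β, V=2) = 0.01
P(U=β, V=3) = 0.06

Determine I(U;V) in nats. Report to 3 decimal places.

0.168 nats

Marginals: p(U) = (0.2100, 0.7900), p(V) = (0.8100, 0.1200, 0.0700).
I(U;V) = H(U) + H(V) − H(U,V).
H(U) = 0.5140, H(V) = 0.6113, H(U,V) = 0.9569.
I(U;V) = 0.5140 + 0.6113 − 0.9569 = 0.168 nats.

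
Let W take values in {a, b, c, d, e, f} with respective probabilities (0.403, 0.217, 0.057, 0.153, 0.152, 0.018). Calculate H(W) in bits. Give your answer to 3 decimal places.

H(W) = −Σ p·log₂ p.
  −(0.403)·log₂(0.403) = 0.5284
  −(0.217)·log₂(0.217) = 0.4783
  −(0.057)·log₂(0.057) = 0.2356
  −(0.153)·log₂(0.153) = 0.4144
  −(0.152)·log₂(0.152) = 0.4131
  −(0.018)·log₂(0.018) = 0.1043
Sum: 0.5284 + 0.4783 + 0.2356 + 0.4144 + 0.4131 + 0.1043 = 2.174 bits.

2.174 bits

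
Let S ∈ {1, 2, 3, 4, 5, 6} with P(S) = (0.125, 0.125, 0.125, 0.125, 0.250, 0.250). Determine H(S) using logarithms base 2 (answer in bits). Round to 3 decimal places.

2.500 bits

H(S) = −Σ p·log₂ p.
  −(0.125)·log₂(0.125) = 0.3750
  −(0.125)·log₂(0.125) = 0.3750
  −(0.125)·log₂(0.125) = 0.3750
  −(0.125)·log₂(0.125) = 0.3750
  −(0.250)·log₂(0.250) = 0.5000
  −(0.250)·log₂(0.250) = 0.5000
Sum: 0.3750 + 0.3750 + 0.3750 + 0.3750 + 0.5000 + 0.5000 = 2.500 bits.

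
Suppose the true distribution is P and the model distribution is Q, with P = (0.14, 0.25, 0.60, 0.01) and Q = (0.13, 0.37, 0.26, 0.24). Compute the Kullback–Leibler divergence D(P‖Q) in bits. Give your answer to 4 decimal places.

D(P‖Q) = Σ p·log₂(p/q).
  0.14·log₂(0.14/0.13) = 0.01497
  0.25·log₂(0.25/0.37) = -0.14140
  0.60·log₂(0.60/0.26) = 0.72387
  0.01·log₂(0.01/0.24) = -0.04585
D(P‖Q) = 0.5516 bits.

0.5516 bits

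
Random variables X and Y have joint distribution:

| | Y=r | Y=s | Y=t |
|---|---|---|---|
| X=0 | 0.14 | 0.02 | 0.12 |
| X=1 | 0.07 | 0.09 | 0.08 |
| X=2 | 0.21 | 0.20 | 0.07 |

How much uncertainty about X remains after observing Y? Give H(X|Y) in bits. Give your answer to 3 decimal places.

1.396 bits

Chain rule: H(X|Y) = H(X,Y) − H(Y).
Marginals: p(X) = (0.2800, 0.2400, 0.4800), p(Y) = (0.4200, 0.3100, 0.2700).
H(X,Y) = 2.9555 bits; H(Y) = 1.5595 bits.
H(X|Y) = 2.9555 − 1.5595 = 1.396 bits.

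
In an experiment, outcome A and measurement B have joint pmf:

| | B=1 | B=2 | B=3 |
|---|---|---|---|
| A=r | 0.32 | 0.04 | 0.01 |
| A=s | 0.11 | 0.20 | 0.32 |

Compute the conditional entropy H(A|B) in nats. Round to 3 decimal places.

Marginals: p(A) = (0.3700, 0.6300), p(B) = (0.4300, 0.2400, 0.3300).
H(A|B) = Σ p(B) · H(A|B=·).
  B=1: p=0.4300, H(A|B=1) = 0.5686
  B=2: p=0.2400, H(A|B=2) = 0.4506
  B=3: p=0.3300, H(A|B=3) = 0.1358
Weighted sum = 0.397 nats.

0.397 nats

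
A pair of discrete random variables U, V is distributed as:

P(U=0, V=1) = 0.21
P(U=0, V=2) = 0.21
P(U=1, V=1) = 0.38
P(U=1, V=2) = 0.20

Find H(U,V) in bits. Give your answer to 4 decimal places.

H(U,V) = −Σ p(x,y)·log₂ p(x,y) over all 4 cells.
  cell (0,1): −0.21·log₂0.21 = 0.47282
  cell (0,2): −0.21·log₂0.21 = 0.47282
  cell (1,1): −0.38·log₂0.38 = 0.53045
  cell (1,2): −0.20·log₂0.20 = 0.46439
Sum = 1.9405 bits.

1.9405 bits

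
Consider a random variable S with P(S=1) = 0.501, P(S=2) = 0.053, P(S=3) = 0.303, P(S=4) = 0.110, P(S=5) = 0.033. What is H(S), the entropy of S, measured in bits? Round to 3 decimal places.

1.759 bits

H(S) = −Σ p·log₂ p.
  −(0.501)·log₂(0.501) = 0.4996
  −(0.053)·log₂(0.053) = 0.2246
  −(0.303)·log₂(0.303) = 0.5220
  −(0.110)·log₂(0.110) = 0.3503
  −(0.033)·log₂(0.033) = 0.1624
Sum: 0.4996 + 0.2246 + 0.5220 + 0.3503 + 0.1624 = 1.759 bits.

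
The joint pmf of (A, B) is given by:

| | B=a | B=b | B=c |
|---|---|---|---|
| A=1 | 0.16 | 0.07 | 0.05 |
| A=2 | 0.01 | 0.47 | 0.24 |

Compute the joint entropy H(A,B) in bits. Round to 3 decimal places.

H(A,B) = −Σ p(x,y)·log₂ p(x,y) over all 6 cells.
  cell (1,a): −0.16·log₂0.16 = 0.4230
  cell (1,b): −0.07·log₂0.07 = 0.2686
  cell (1,c): −0.05·log₂0.05 = 0.2161
  cell (2,a): −0.01·log₂0.01 = 0.0664
  cell (2,b): −0.47·log₂0.47 = 0.5120
  cell (2,c): −0.24·log₂0.24 = 0.4941
Sum = 1.980 bits.

1.980 bits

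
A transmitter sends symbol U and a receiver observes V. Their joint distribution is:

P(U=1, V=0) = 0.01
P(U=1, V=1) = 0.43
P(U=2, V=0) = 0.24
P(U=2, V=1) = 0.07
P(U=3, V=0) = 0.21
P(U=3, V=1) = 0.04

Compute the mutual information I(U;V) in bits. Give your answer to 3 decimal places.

Marginals: p(U) = (0.4400, 0.3100, 0.2500), p(V) = (0.4600, 0.5400).
I(U;V) = H(U) + H(V) − H(U,V).
H(U) = 1.5449, H(V) = 0.9954, H(U,V) = 2.0113.
I(U;V) = 1.5449 + 0.9954 − 2.0113 = 0.529 bits.

0.529 bits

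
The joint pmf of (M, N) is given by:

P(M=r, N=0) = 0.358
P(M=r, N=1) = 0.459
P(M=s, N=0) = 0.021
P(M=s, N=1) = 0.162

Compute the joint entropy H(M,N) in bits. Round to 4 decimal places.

H(M,N) = −Σ p(x,y)·log₂ p(x,y) over all 4 cells.
  cell (r,0): −0.358·log₂0.358 = 0.53054
  cell (r,1): −0.459·log₂0.459 = 0.51566
  cell (s,0): −0.021·log₂0.021 = 0.11704
  cell (s,1): −0.162·log₂0.162 = 0.42540
Sum = 1.5886 bits.

1.5886 bits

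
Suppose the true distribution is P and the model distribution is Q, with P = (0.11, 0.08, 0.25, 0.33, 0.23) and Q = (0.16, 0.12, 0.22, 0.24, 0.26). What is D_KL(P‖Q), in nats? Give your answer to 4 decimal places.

0.0352 nats

D(P‖Q) = Σ p·ln(p/q).
  0.11·ln(0.11/0.16) = -0.04122
  0.08·ln(0.08/0.12) = -0.03244
  0.25·ln(0.25/0.22) = 0.03196
  0.33·ln(0.33/0.24) = 0.10509
  0.23·ln(0.23/0.26) = -0.02820
D(P‖Q) = 0.0352 nats.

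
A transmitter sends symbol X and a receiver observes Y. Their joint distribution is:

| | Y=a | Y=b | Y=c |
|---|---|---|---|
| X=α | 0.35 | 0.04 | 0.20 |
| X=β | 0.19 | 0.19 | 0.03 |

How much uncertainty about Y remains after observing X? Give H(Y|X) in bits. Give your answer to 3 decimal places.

Chain rule: H(Y|X) = H(X,Y) − H(X).
Marginals: p(X) = (0.5900, 0.4100), p(Y) = (0.5400, 0.2300, 0.2300).
H(X,Y) = 2.2425 bits; H(X) = 0.9765 bits.
H(Y|X) = 2.2425 − 0.9765 = 1.266 bits.

1.266 bits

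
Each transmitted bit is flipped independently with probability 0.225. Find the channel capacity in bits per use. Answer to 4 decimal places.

Binary symmetric channel: C = 1 − h₂(ε) where h₂ is the binary entropy function.
h₂(0.225) = −0.225·log₂0.225 − 0.775·log₂0.775 = 0.7692.
C = 1 − 0.7692 = 0.2308 bits per channel use.

0.2308 bits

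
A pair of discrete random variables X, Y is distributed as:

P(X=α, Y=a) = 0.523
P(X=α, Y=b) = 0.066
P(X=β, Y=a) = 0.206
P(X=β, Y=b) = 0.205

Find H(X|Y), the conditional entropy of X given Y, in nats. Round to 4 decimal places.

0.5845 nats

Marginals: p(X) = (0.5890, 0.4110), p(Y) = (0.7290, 0.2710).
H(X|Y) = Σ p(Y) · H(X|Y=·).
  Y=a: p=0.7290, H(X|Y=a) = 0.5954
  Y=b: p=0.2710, H(X|Y=b) = 0.5551
Weighted sum = 0.5845 nats.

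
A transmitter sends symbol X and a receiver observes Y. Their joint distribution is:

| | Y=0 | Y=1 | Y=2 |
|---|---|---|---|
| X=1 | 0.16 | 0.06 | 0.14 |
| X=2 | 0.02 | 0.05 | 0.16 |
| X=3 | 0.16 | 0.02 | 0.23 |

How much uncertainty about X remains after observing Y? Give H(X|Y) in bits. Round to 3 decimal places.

1.442 bits

Chain rule: H(X|Y) = H(X,Y) − H(Y).
Marginals: p(X) = (0.3600, 0.2300, 0.4100), p(Y) = (0.3400, 0.1300, 0.5300).
H(X,Y) = 2.8392 bits; H(Y) = 1.3973 bits.
H(X|Y) = 2.8392 − 1.3973 = 1.442 bits.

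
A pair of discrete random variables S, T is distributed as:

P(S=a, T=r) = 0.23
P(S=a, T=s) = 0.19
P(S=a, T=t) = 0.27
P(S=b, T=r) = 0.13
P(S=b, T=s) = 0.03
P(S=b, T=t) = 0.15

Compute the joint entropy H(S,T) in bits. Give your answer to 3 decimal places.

H(S,T) = −Σ p(x,y)·log₂ p(x,y) over all 6 cells.
  cell (a,r): −0.23·log₂0.23 = 0.4877
  cell (a,s): −0.19·log₂0.19 = 0.4552
  cell (a,t): −0.27·log₂0.27 = 0.5100
  cell (b,r): −0.13·log₂0.13 = 0.3826
  cell (b,s): −0.03·log₂0.03 = 0.1518
  cell (b,t): −0.15·log₂0.15 = 0.4105
Sum = 2.398 bits.

2.398 bits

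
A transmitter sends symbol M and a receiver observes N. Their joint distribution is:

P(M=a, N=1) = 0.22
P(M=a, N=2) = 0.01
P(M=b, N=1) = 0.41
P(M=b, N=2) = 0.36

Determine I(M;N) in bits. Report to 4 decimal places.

Marginals: p(M) = (0.2300, 0.7700), p(N) = (0.6300, 0.3700).
I(M;N) = H(M) + H(N) − H(M,N).
H(M) = 0.7780, H(N) = 0.9507, H(M,N) = 1.6050.
I(M;N) = 0.7780 + 0.9507 − 1.6050 = 0.1237 bits.

0.1237 bits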